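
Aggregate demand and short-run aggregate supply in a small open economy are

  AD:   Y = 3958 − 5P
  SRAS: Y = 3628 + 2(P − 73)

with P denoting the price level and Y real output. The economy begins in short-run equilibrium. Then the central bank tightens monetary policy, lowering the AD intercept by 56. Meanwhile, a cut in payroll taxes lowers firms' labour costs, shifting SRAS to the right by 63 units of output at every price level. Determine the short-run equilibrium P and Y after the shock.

P = 51, Y = 3647

After both shocks: AD is Y = 3902 − 5P and SRAS is Y = 3545 + 2P.
Setting them equal: 357 = 7P, so P = 51.
Y = 3902 − 5·51 = 3647.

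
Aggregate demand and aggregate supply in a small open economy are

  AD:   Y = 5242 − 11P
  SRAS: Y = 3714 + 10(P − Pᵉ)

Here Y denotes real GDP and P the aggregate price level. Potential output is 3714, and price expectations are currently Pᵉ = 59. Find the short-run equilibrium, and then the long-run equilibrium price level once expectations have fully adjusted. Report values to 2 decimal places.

Short run: with Pᵉ = 59, SRAS is Y = 3124 + 10P. Setting AD = SRAS gives 2118 = 21P, so P = 100.86 and Y = 5242 − 11P = 4132.57.
Output 4132.57 is above potential 3714, so over time expected prices rise and SRAS shifts left until Y returns to 3714.
Long run: Y = 3714 on the AD curve gives 3714 = 5242 − 11P, so P = 138.91.

Short run: P = 100.86, Y = 4132.57. Long run: P = 138.91.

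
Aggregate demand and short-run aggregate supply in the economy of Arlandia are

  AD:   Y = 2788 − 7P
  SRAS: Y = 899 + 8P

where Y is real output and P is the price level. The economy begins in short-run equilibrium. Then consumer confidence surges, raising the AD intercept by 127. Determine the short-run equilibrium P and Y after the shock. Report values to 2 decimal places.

This is a positive demand shock: AD shifts right.
New AD: Y = 2915 − 7P.
Set AD = SRAS: 2915 − 7P = 899 + 8P, so 2016 = 15P and P = 134.40.
Substituting into AD, Y = 1974.20.

P = 134.40, Y = 1974.20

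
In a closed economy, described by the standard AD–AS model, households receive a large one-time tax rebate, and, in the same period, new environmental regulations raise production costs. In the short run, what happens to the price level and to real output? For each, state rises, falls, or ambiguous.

Price level: rises; output: ambiguous

The first event is a positive demand shock: AD shifts right, which by itself pushes P up and Y up.
The second is an adverse supply shock: SRAS shifts left, which by itself pushes P up and Y down.
Both shocks push P up, so P rises. The two shocks push Y in opposite directions, so the effect on Y is ambiguous.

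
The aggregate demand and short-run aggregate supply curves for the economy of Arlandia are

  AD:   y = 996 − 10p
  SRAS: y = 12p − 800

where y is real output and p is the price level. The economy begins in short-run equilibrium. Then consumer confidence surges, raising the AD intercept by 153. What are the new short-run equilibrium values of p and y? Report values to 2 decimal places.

p = 88.59, y = 263.09

This is a positive demand shock: AD shifts right.
New AD: y = 1149 − 10p.
Set AD = SRAS: 1149 − 10p = 12p − 800, so 1949 = 22p and p = 88.59.
Substituting into AD, y = 263.09.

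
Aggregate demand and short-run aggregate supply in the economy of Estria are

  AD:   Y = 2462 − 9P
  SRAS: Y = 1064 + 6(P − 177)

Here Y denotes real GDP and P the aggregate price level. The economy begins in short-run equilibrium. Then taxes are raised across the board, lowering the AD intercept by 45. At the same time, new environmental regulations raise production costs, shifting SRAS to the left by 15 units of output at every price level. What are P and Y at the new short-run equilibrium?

After both shocks: AD is Y = 2417 − 9P and SRAS is Y = 6P − 13.
Setting them equal: 2430 = 15P, so P = 162.
Y = 2417 − 9·162 = 959.

P = 162, Y = 959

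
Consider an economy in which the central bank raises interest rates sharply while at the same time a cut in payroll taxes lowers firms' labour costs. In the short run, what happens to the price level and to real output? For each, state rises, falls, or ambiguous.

Price level: falls; output: ambiguous

The first event is a negative demand shock: AD shifts left, which by itself pushes P down and Y down.
The second is a favourable supply shock: SRAS shifts right, which by itself pushes P down and Y up.
Both shocks push P down, so P falls. The two shocks push Y in opposite directions, so the effect on Y is ambiguous.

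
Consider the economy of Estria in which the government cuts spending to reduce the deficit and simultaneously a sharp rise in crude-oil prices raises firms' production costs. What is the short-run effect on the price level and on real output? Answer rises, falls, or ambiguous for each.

The first event is a negative demand shock: AD shifts left, which by itself pushes P down and Y down.
The second is an adverse supply shock: SRAS shifts left, which by itself pushes P up and Y down.
The two shocks push P in opposite directions, so the effect on P is ambiguous. Both shocks push Y down, so Y falls.

Price level: ambiguous; output: falls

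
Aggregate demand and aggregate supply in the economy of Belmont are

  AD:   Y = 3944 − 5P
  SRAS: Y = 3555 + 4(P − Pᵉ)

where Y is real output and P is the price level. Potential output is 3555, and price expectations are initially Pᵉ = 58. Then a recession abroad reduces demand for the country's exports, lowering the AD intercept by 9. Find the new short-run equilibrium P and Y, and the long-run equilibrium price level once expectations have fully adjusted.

Short run: P = 68, Y = 3595. Long run: P = 76.

AD shifts left: new AD is Y = 3935 − 5P. With Pᵉ = 58, SRAS is Y = 3323 + 4P.
Short run: 3935 − 5P = 3323 + 4P gives 612 = 9P, so P = 68 and Y = 3935 − 5·68 = 3595.
Y = 3595 is above potential 3555; expectations adjust and SRAS shifts left until Y = 3555.
Long run: on the new AD curve, 3555 = 3935 − 5P gives P = 76.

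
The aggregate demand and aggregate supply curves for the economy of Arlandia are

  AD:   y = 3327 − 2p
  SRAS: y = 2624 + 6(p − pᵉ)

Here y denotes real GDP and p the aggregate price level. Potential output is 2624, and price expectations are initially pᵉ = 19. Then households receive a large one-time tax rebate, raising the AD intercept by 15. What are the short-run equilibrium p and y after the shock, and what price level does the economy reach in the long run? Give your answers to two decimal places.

AD shifts right: new AD is y = 3342 − 2p. With pᵉ = 19, SRAS is y = 2510 + 6p.
Short run: 3342 − 2p = 2510 + 6p gives 832 = 8p, so p = 104.00 and y = 3342 − 2p = 3134.00.
y = 3134.00 is above potential 2624; expectations adjust and SRAS shifts left until y = 2624.
Long run: on the new AD curve, 2624 = 3342 − 2p gives p = 359.00.

Short run: p = 104.00, y = 3134.00. Long run: p = 359.00.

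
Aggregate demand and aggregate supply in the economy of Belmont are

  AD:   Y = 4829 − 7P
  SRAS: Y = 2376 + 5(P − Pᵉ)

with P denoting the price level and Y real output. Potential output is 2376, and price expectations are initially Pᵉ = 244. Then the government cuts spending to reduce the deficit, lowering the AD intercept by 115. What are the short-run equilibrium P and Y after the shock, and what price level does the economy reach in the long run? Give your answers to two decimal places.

Short run: P = 296.50, Y = 2638.50. Long run: P = 334.00.

AD shifts left: new AD is Y = 4714 − 7P. With Pᵉ = 244, SRAS is Y = 1156 + 5P.
Short run: 4714 − 7P = 1156 + 5P gives 3558 = 12P, so P = 296.50 and Y = 4714 − 7P = 2638.50.
Y = 2638.50 is above potential 2376; expectations adjust and SRAS shifts left until Y = 2376.
Long run: on the new AD curve, 2376 = 4714 − 7P gives P = 334.00.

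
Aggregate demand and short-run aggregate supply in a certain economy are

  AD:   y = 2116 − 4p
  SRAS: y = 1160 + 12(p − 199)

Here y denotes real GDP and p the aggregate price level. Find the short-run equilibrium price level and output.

Write SRAS as y = 1160 + 12p − 2388 = 12p − 1228.
Set AD = SRAS: 2116 − 4p = 12p − 1228, so 3344 = 16p and p = 209.
Then y = 2116 − 4·209 = 1280.

p = 209, y = 1280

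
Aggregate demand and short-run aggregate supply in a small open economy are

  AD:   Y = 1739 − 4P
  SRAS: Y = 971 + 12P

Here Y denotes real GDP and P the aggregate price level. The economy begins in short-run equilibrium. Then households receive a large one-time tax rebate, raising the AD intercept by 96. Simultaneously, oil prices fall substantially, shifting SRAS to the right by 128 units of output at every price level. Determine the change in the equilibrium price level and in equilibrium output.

ΔP = -2, ΔY = +104

After both shocks: AD is Y = 1835 − 4P and SRAS is Y = 1099 + 12P.
Setting them equal: 736 = 16P, so P = 46.
Y = 1835 − 4·46 = 1651.
Initially P = 48, Y = 1547, so ΔP = -2 and ΔY = +104.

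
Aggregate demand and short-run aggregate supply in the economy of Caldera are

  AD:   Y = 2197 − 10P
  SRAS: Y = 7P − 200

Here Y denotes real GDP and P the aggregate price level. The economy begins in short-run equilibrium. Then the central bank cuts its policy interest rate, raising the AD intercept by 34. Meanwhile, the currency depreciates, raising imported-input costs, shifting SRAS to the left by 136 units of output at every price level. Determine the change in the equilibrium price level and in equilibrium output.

After both shocks: AD is Y = 2231 − 10P and SRAS is Y = 7P − 336.
Setting them equal: 2567 = 17P, so P = 151.
Y = 2231 − 10·151 = 721.
Initially P = 141, Y = 787, so ΔP = +10 and ΔY = -66.

ΔP = +10, ΔY = -66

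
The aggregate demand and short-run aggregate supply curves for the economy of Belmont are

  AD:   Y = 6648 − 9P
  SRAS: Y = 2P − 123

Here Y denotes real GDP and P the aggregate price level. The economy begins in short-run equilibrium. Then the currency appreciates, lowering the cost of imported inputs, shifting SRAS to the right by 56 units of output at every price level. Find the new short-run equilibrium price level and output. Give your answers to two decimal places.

P = 610.45, Y = 1153.91

This is a positive supply shock: SRAS shifts right.
New SRAS: Y = 2P − 67.
Set AD = SRAS: 6648 − 9P = 2P − 67, so 6715 = 11P and P = 610.45.
Substituting into AD, Y = 1153.91.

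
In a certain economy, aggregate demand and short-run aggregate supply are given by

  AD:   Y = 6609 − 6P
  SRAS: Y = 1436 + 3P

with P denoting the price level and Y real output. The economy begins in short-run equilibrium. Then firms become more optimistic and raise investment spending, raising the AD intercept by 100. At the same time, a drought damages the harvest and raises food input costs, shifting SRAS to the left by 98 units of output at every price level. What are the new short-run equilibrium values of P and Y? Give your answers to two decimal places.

P = 596.78, Y = 3128.33

After both shocks: AD is Y = 6709 − 6P and SRAS is Y = 1338 + 3P.
Setting them equal: 5371 = 9P, so P = 596.78.
Substituting into AD, Y = 3128.33.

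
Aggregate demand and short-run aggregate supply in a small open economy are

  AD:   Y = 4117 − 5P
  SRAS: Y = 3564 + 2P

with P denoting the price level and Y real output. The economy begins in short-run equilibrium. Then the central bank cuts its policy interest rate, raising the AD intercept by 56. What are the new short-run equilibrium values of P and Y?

P = 87, Y = 3738

This is a positive demand shock: AD shifts right.
New AD: Y = 4173 − 5P.
Set AD = SRAS: 4173 − 5P = 3564 + 2P, so 609 = 7P and P = 87.
Y = 4173 − 5·87 = 3738.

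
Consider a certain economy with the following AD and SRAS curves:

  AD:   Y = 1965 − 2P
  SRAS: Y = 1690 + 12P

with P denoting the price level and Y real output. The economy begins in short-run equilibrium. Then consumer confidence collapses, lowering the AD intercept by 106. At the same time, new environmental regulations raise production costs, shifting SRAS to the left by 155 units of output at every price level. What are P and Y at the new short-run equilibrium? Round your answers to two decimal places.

P = 23.14, Y = 1812.71

After both shocks: AD is Y = 1859 − 2P and SRAS is Y = 1535 + 12P.
Setting them equal: 324 = 14P, so P = 23.14.
Substituting into AD, Y = 1812.71.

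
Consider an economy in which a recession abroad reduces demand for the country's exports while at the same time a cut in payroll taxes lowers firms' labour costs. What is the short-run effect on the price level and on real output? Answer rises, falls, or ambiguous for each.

Price level: falls; output: ambiguous

The first event is a negative demand shock: AD shifts left, which by itself pushes P down and Y down.
The second is a favourable supply shock: SRAS shifts right, which by itself pushes P down and Y up.
Both shocks push P down, so P falls. The two shocks push Y in opposite directions, so the effect on Y is ambiguous.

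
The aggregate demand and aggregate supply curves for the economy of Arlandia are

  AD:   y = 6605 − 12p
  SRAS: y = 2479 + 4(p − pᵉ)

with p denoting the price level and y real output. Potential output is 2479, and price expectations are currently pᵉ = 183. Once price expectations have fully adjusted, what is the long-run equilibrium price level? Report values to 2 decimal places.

Long-run p = 343.83

Short run: with pᵉ = 183, SRAS is y = 1747 + 4p. Setting AD = SRAS gives 4858 = 16p, so p = 303.63 and y = 6605 − 12p = 2961.50.
Output 2961.50 is above potential 2479, so over time expected prices rise and SRAS shifts left until y returns to 2479.
Long run: y = 2479 on the AD curve gives 2479 = 6605 − 12p, so p = 343.83.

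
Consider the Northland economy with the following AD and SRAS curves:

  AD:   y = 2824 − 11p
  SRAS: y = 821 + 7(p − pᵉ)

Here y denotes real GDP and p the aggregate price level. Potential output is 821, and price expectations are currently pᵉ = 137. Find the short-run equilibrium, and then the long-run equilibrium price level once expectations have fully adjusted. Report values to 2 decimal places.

Short run: p = 164.56, y = 1013.89. Long run: p = 182.09.

Short run: with pᵉ = 137, SRAS is y = 7p − 138. Setting AD = SRAS gives 2962 = 18p, so p = 164.56 and y = 2824 − 11p = 1013.89.
Output 1013.89 is above potential 821, so over time expected prices rise and SRAS shifts left until y returns to 821.
Long run: y = 821 on the AD curve gives 821 = 2824 − 11p, so p = 182.09.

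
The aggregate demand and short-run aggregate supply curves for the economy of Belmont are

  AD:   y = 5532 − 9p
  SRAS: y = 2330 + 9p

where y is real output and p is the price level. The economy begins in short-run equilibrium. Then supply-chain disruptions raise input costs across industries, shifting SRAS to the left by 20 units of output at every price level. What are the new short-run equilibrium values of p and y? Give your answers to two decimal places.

p = 179.00, y = 3921.00

This is a negative supply shock: SRAS shifts left.
New SRAS: y = 2310 + 9p.
Set AD = SRAS: 5532 − 9p = 2310 + 9p, so 3222 = 18p and p = 179.00.
Substituting into AD, y = 3921.00.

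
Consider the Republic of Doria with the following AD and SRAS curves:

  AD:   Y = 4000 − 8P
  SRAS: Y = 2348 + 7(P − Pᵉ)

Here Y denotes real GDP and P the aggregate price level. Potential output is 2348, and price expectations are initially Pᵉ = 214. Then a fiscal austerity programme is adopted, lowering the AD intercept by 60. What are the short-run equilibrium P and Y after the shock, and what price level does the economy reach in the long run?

AD shifts left: new AD is Y = 3940 − 8P. With Pᵉ = 214, SRAS is Y = 850 + 7P.
Short run: 3940 − 8P = 850 + 7P gives 3090 = 15P, so P = 206 and Y = 3940 − 8·206 = 2292.
Y = 2292 is below potential 2348; expectations adjust and SRAS shifts right until Y = 2348.
Long run: on the new AD curve, 2348 = 3940 − 8P gives P = 199.

Short run: P = 206, Y = 2292. Long run: P = 199.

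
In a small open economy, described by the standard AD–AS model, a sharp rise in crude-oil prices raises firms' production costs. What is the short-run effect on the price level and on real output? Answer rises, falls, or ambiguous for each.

Price level: rises; output: falls

This is an adverse supply shock: SRAS shifts left.
Moving along the downward-sloping AD curve, P rises and Y falls.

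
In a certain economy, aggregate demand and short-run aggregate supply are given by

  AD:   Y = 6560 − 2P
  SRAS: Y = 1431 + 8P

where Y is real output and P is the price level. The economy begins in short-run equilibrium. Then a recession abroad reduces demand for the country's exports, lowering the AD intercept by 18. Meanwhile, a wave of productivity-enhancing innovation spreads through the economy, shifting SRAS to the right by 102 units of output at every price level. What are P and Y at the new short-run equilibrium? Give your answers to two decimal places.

After both shocks: AD is Y = 6542 − 2P and SRAS is Y = 1533 + 8P.
Setting them equal: 5009 = 10P, so P = 500.90.
Substituting into AD, Y = 5540.20.

P = 500.90, Y = 5540.20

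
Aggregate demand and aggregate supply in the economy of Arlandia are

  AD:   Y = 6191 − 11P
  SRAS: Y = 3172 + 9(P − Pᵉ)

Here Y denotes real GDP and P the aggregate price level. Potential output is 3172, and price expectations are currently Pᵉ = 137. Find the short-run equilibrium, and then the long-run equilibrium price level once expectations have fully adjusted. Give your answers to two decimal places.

Short run: P = 212.60, Y = 3852.40. Long run: P = 274.45.

Short run: with Pᵉ = 137, SRAS is Y = 1939 + 9P. Setting AD = SRAS gives 4252 = 20P, so P = 212.60 and Y = 6191 − 11P = 3852.40.
Output 3852.40 is above potential 3172, so over time expected prices rise and SRAS shifts left until Y returns to 3172.
Long run: Y = 3172 on the AD curve gives 3172 = 6191 − 11P, so P = 274.45.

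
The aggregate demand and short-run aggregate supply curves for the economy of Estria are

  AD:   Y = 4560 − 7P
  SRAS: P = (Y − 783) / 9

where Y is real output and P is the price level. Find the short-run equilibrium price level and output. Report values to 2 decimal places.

Rearrange SRAS to Y = 783 + 9P.
Set AD = SRAS: 4560 − 7P = 783 + 9P, so 3777 = 16P and P = 236.06.
Substituting into AD, Y = 4560 − 7P = 2907.56.

P = 236.06, Y = 2907.56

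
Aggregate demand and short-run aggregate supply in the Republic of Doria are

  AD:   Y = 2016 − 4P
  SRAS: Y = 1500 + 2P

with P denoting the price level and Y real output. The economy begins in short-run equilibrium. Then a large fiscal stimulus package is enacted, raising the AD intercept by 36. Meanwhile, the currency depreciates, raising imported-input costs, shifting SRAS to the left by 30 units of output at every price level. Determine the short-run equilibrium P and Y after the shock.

After both shocks: AD is Y = 2052 − 4P and SRAS is Y = 1470 + 2P.
Setting them equal: 582 = 6P, so P = 97.
Y = 2052 − 4·97 = 1664.

P = 97, Y = 1664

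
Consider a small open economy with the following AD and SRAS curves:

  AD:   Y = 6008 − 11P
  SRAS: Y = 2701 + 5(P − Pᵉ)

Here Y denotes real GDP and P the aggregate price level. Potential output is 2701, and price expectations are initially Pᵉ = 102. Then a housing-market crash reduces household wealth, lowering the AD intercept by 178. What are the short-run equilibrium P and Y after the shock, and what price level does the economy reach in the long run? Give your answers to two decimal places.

AD shifts left: new AD is Y = 5830 − 11P. With Pᵉ = 102, SRAS is Y = 2191 + 5P.
Short run: 5830 − 11P = 2191 + 5P gives 3639 = 16P, so P = 227.44 and Y = 5830 − 11P = 3328.19.
Y = 3328.19 is above potential 2701; expectations adjust and SRAS shifts left until Y = 2701.
Long run: on the new AD curve, 2701 = 5830 − 11P gives P = 284.45.

Short run: P = 227.44, Y = 3328.19. Long run: P = 284.45.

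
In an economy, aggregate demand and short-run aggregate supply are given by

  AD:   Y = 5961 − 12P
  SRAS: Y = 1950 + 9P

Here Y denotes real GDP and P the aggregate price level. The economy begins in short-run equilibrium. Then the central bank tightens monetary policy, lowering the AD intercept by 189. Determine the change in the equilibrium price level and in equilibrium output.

ΔP = -9, ΔY = -81

This is a negative demand shock: AD shifts left.
New AD: Y = 5772 − 12P.
Set AD = SRAS: 5772 − 12P = 1950 + 9P, so 3822 = 21P and P = 182.
Y = 5772 − 12·182 = 3588.
Initially P = 191, Y = 3669, so ΔP = -9 and ΔY = -81.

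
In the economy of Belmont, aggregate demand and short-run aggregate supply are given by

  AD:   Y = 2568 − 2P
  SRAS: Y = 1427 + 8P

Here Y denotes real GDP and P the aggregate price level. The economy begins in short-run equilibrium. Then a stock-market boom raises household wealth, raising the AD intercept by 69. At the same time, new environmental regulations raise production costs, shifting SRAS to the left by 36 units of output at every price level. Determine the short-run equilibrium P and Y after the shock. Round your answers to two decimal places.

P = 124.60, Y = 2387.80

After both shocks: AD is Y = 2637 − 2P and SRAS is Y = 1391 + 8P.
Setting them equal: 1246 = 10P, so P = 124.60.
Substituting into AD, Y = 2387.80.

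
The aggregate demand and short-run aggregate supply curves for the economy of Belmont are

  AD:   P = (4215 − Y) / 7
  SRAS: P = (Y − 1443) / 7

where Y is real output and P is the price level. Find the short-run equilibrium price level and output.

P = 198, Y = 2829

Rearrange AD to Y = 4215 − 7P.
Rearrange SRAS to Y = 1443 + 7P.
Set AD = SRAS: 4215 − 7P = 1443 + 7P, so 2772 = 14P and P = 198.
Then Y = 4215 − 7·198 = 2829.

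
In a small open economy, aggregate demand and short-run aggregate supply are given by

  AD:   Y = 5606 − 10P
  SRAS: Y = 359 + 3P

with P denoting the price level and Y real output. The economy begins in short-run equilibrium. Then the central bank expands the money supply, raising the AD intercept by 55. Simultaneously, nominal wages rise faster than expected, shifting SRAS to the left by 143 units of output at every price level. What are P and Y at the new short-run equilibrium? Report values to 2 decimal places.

P = 418.85, Y = 1472.54

After both shocks: AD is Y = 5661 − 10P and SRAS is Y = 216 + 3P.
Setting them equal: 5445 = 13P, so P = 418.85.
Substituting into AD, Y = 1472.54.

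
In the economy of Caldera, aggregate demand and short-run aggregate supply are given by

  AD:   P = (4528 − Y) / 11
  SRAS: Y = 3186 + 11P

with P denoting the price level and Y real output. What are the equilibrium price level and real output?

P = 61, Y = 3857

Rearrange AD to Y = 4528 − 11P.
Set AD = SRAS: 4528 − 11P = 3186 + 11P, so 1342 = 22P and P = 61.
Then Y = 4528 − 11·61 = 3857.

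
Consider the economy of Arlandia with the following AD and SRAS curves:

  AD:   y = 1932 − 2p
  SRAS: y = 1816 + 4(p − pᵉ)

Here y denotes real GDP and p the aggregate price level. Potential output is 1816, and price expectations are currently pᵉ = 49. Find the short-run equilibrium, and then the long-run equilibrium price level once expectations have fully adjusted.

Short run: p = 52, y = 1828. Long run: p = 58.

Short run: with pᵉ = 49, SRAS is y = 1620 + 4p. Setting AD = SRAS gives 312 = 6p, so p = 52 and y = 1932 − 2·52 = 1828.
Output 1828 is above potential 1816, so over time expected prices rise and SRAS shifts left until y returns to 1816.
Long run: y = 1816 on the AD curve gives 1816 = 1932 − 2p, so p = 58.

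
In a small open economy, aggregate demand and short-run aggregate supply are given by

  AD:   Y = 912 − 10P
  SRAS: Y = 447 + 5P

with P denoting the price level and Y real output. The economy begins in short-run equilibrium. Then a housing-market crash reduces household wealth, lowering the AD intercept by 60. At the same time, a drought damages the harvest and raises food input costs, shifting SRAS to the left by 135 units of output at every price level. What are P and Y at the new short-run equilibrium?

After both shocks: AD is Y = 852 − 10P and SRAS is Y = 312 + 5P.
Setting them equal: 540 = 15P, so P = 36.
Y = 852 − 10·36 = 492.

P = 36, Y = 492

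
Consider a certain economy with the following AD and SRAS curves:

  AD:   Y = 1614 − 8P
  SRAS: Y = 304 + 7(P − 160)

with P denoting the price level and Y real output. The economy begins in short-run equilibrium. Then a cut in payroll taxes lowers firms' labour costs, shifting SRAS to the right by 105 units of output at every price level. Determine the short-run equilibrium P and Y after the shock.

This is a positive supply shock: SRAS shifts right.
New SRAS: Y = 7P − 711.
Set AD = SRAS: 1614 − 8P = 7P − 711, so 2325 = 15P and P = 155.
Y = 1614 − 8·155 = 374.

P = 155, Y = 374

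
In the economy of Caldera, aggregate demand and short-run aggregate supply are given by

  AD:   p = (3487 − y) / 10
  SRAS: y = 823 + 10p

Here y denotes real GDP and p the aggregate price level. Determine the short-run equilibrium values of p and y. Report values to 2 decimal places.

p = 133.20, y = 2155.00

Rearrange AD to y = 3487 − 10p.
Set AD = SRAS: 3487 − 10p = 823 + 10p, so 2664 = 20p and p = 133.20.
Substituting into AD, y = 3487 − 10p = 2155.00.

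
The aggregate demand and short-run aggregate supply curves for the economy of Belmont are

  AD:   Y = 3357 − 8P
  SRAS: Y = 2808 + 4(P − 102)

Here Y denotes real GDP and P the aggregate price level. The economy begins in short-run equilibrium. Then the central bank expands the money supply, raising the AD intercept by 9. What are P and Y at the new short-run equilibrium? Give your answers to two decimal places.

This is a positive demand shock: AD shifts right.
New AD: Y = 3366 − 8P.
SRAS can be written Y = 2400 + 4P.
Set AD = SRAS: 3366 − 8P = 2400 + 4P, so 966 = 12P and P = 80.50.
Substituting into AD, Y = 2722.00.

P = 80.50, Y = 2722.00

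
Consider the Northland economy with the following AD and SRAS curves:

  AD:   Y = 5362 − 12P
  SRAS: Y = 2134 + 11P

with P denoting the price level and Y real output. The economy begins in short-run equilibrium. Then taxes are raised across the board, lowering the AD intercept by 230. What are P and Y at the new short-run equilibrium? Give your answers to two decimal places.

P = 130.35, Y = 3567.83

This is a negative demand shock: AD shifts left.
New AD: Y = 5132 − 12P.
Set AD = SRAS: 5132 − 12P = 2134 + 11P, so 2998 = 23P and P = 130.35.
Substituting into AD, Y = 3567.83.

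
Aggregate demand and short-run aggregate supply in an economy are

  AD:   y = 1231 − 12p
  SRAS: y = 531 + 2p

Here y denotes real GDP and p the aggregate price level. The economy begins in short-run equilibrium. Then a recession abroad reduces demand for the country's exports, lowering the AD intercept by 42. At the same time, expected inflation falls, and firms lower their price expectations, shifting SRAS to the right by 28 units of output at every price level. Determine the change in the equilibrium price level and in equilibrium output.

Δp = -5, Δy = +18

After both shocks: AD is y = 1189 − 12p and SRAS is y = 559 + 2p.
Setting them equal: 630 = 14p, so p = 45.
y = 1189 − 12·45 = 649.
Initially p = 50, y = 631, so Δp = -5 and Δy = +18.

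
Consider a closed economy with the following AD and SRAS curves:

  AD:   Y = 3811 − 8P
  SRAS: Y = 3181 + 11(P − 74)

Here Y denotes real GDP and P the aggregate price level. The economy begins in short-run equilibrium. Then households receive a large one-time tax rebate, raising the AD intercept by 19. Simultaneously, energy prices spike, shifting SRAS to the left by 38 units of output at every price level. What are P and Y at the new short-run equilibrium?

P = 79, Y = 3198

After both shocks: AD is Y = 3830 − 8P and SRAS is Y = 2329 + 11P.
Setting them equal: 1501 = 19P, so P = 79.
Y = 3830 − 8·79 = 3198.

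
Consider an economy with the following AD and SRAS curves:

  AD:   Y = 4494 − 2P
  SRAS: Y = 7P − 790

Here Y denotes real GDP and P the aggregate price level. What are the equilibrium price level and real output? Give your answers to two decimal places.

Set AD = SRAS: 4494 − 2P = 7P − 790, so 5284 = 9P and P = 587.11.
Substituting into AD, Y = 4494 − 2P = 3319.78.

P = 587.11, Y = 3319.78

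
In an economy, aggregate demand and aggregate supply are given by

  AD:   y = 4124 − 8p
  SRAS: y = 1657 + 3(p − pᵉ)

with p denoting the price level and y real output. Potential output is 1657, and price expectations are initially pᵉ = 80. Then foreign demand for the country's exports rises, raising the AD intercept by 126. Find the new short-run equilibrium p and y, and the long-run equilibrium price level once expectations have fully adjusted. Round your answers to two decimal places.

AD shifts right: new AD is y = 4250 − 8p. With pᵉ = 80, SRAS is y = 1417 + 3p.
Short run: 4250 − 8p = 1417 + 3p gives 2833 = 11p, so p = 257.55 and y = 4250 − 8p = 2189.64.
y = 2189.64 is above potential 1657; expectations adjust and SRAS shifts left until y = 1657.
Long run: on the new AD curve, 1657 = 4250 − 8p gives p = 324.13.

Short run: p = 257.55, y = 2189.64. Long run: p = 324.13.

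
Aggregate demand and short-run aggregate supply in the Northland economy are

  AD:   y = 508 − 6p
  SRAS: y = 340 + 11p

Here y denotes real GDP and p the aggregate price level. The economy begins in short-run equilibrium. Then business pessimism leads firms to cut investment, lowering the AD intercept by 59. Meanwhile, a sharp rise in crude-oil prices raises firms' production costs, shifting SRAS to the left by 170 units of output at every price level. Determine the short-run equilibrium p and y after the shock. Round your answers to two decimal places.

p = 16.41, y = 350.53

After both shocks: AD is y = 449 − 6p and SRAS is y = 170 + 11p.
Setting them equal: 279 = 17p, so p = 16.41.
Substituting into AD, y = 350.53.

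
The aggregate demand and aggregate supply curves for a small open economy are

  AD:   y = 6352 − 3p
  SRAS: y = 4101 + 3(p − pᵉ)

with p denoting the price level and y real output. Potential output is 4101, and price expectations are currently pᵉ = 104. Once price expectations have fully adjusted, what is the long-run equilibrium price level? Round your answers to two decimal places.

Long-run p = 750.33

Short run: with pᵉ = 104, SRAS is y = 3789 + 3p. Setting AD = SRAS gives 2563 = 6p, so p = 427.17 and y = 6352 − 3p = 5070.50.
Output 5070.50 is above potential 4101, so over time expected prices rise and SRAS shifts left until y returns to 4101.
Long run: y = 4101 on the AD curve gives 4101 = 6352 − 3p, so p = 750.33.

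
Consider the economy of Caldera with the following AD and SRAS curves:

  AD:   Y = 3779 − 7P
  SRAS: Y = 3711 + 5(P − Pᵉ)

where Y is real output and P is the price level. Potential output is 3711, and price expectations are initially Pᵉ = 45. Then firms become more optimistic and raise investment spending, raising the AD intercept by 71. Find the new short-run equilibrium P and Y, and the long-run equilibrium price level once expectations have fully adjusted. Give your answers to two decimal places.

AD shifts right: new AD is Y = 3850 − 7P. With Pᵉ = 45, SRAS is Y = 3486 + 5P.
Short run: 3850 − 7P = 3486 + 5P gives 364 = 12P, so P = 30.33 and Y = 3850 − 7P = 3637.67.
Y = 3637.67 is below potential 3711; expectations adjust and SRAS shifts right until Y = 3711.
Long run: on the new AD curve, 3711 = 3850 − 7P gives P = 19.86.

Short run: P = 30.33, Y = 3637.67. Long run: P = 19.86.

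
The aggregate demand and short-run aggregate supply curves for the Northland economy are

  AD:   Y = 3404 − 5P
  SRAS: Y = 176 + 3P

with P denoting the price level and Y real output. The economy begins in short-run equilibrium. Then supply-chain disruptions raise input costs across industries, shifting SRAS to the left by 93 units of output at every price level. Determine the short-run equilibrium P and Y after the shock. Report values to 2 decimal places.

P = 415.13, Y = 1328.38

This is a negative supply shock: SRAS shifts left.
New SRAS: Y = 83 + 3P.
Set AD = SRAS: 3404 − 5P = 83 + 3P, so 3321 = 8P and P = 415.13.
Substituting into AD, Y = 1328.38.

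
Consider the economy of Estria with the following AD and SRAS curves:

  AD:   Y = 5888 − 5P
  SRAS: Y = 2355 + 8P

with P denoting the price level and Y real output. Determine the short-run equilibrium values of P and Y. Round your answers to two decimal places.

P = 271.77, Y = 4529.15

Set AD = SRAS: 5888 − 5P = 2355 + 8P, so 3533 = 13P and P = 271.77.
Substituting into AD, Y = 5888 − 5P = 4529.15.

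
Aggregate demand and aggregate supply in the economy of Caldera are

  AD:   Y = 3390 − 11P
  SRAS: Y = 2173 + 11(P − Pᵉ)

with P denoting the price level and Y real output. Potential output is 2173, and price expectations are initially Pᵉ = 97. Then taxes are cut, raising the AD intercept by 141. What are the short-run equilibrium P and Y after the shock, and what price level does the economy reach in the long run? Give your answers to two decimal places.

AD shifts right: new AD is Y = 3531 − 11P. With Pᵉ = 97, SRAS is Y = 1106 + 11P.
Short run: 3531 − 11P = 1106 + 11P gives 2425 = 22P, so P = 110.23 and Y = 3531 − 11P = 2318.50.
Y = 2318.50 is above potential 2173; expectations adjust and SRAS shifts left until Y = 2173.
Long run: on the new AD curve, 2173 = 3531 − 11P gives P = 123.45.

Short run: P = 110.23, Y = 2318.50. Long run: P = 123.45.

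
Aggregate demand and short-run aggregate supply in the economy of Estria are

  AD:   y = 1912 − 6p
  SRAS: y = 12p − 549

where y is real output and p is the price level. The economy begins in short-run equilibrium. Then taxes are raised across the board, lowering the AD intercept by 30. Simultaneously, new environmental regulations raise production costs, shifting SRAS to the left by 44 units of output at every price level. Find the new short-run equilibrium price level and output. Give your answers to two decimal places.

After both shocks: AD is y = 1882 − 6p and SRAS is y = 12p − 593.
Setting them equal: 2475 = 18p, so p = 137.50.
Substituting into AD, y = 1057.00.

p = 137.50, y = 1057.00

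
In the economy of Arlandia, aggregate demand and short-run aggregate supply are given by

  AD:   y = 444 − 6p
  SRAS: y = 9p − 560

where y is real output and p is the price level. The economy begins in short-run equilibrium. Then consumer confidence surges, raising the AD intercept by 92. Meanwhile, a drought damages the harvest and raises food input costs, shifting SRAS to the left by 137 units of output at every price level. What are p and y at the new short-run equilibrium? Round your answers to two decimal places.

After both shocks: AD is y = 536 − 6p and SRAS is y = 9p − 697.
Setting them equal: 1233 = 15p, so p = 82.20.
Substituting into AD, y = 42.80.

p = 82.20, y = 42.80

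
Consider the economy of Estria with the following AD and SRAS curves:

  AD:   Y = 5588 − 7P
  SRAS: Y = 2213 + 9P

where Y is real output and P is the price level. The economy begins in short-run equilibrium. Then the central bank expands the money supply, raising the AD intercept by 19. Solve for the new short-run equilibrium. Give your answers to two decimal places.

This is a positive demand shock: AD shifts right.
New AD: Y = 5607 − 7P.
Set AD = SRAS: 5607 − 7P = 2213 + 9P, so 3394 = 16P and P = 212.13.
Substituting into AD, Y = 4122.13.

P = 212.13, Y = 4122.13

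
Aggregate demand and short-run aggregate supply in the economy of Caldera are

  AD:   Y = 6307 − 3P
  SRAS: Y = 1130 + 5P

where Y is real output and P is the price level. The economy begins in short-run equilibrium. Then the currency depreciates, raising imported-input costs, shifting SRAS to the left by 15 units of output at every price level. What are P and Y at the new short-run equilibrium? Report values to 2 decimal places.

This is a negative supply shock: SRAS shifts left.
New SRAS: Y = 1115 + 5P.
Set AD = SRAS: 6307 − 3P = 1115 + 5P, so 5192 = 8P and P = 649.00.
Substituting into AD, Y = 4360.00.

P = 649.00, Y = 4360.00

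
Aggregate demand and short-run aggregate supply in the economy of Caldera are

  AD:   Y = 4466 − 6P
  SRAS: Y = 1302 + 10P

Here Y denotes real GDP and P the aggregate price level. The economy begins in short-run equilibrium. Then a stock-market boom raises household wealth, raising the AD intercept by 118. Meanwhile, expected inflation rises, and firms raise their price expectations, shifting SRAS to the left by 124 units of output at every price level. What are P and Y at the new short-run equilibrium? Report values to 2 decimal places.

After both shocks: AD is Y = 4584 − 6P and SRAS is Y = 1178 + 10P.
Setting them equal: 3406 = 16P, so P = 212.88.
Substituting into AD, Y = 3306.75.

P = 212.88, Y = 3306.75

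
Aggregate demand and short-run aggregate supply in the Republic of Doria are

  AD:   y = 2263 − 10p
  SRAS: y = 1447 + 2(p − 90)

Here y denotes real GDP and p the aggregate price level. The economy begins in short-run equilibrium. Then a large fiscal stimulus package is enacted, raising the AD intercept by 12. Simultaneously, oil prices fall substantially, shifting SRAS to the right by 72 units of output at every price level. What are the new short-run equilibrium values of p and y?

p = 78, y = 1495

After both shocks: AD is y = 2275 − 10p and SRAS is y = 1339 + 2p.
Setting them equal: 936 = 12p, so p = 78.
y = 2275 − 10·78 = 1495.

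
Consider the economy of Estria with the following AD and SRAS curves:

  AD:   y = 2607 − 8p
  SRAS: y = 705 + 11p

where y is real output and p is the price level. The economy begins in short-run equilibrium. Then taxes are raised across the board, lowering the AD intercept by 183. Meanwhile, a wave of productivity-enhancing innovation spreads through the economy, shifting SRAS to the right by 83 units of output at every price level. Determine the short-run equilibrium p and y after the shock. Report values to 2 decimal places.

After both shocks: AD is y = 2424 − 8p and SRAS is y = 788 + 11p.
Setting them equal: 1636 = 19p, so p = 86.11.
Substituting into AD, y = 1735.16.

p = 86.11, y = 1735.16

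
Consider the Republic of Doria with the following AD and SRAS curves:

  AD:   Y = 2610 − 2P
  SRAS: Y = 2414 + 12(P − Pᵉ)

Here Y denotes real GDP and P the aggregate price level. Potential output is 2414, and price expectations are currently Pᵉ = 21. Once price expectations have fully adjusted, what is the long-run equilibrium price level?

Long-run P = 98

Short run: with Pᵉ = 21, SRAS is Y = 2162 + 12P. Setting AD = SRAS gives 448 = 14P, so P = 32 and Y = 2610 − 2·32 = 2546.
Output 2546 is above potential 2414, so over time expected prices rise and SRAS shifts left until Y returns to 2414.
Long run: Y = 2414 on the AD curve gives 2414 = 2610 − 2P, so P = 98.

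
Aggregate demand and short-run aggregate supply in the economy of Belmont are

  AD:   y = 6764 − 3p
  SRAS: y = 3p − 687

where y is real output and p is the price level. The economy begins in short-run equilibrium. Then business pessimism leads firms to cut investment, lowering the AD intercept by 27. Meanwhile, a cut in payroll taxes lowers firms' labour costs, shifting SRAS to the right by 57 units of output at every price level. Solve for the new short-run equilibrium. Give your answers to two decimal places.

p = 1227.83, y = 3053.50

After both shocks: AD is y = 6737 − 3p and SRAS is y = 3p − 630.
Setting them equal: 7367 = 6p, so p = 1227.83.
Substituting into AD, y = 3053.50.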